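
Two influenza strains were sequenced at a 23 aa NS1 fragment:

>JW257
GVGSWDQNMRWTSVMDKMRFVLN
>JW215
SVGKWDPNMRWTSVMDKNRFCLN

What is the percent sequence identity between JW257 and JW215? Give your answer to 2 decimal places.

Differing sites — 1:G/S; 4:S/K; 7:Q/P; 18:M/N; 21:V/C.
18 of the 23 sites match, so the percent identity is 18/23 × 100 = 78.26%.

78.26%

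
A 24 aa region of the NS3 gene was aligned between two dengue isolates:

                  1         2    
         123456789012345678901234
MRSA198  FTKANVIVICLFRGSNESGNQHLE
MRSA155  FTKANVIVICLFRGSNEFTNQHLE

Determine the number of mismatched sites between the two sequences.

2

The sequences differ at positions 18 (S/F), 19 (G/T).
That gives 2 mismatches out of 24 aligned sites, so the Hamming distance is 2.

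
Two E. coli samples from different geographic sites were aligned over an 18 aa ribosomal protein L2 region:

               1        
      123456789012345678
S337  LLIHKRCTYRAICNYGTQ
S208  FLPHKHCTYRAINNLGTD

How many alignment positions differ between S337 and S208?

The sequences differ at positions 1 (L/F), 3 (I/P), 6 (R/H), 13 (C/N), 15 (Y/L), 18 (Q/D).
That gives 6 mismatches out of 18 aligned sites, so the Hamming distance is 6.

6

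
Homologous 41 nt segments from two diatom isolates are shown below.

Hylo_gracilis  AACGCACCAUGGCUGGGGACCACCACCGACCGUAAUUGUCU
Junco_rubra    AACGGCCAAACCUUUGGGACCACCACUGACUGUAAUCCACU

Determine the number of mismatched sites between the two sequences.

The sequences differ at positions 5 (C/G), 6 (A/C), 8 (C/A), 10 (U/A), 11 (G/C), 12 (G/C), 13 (C/U), 15 (G/U), 27 (C/U), 31 (C/U), 37 (U/C), 38 (G/C), 39 (U/A).
That gives 13 mismatches out of 41 aligned sites, so the Hamming distance is 13.

13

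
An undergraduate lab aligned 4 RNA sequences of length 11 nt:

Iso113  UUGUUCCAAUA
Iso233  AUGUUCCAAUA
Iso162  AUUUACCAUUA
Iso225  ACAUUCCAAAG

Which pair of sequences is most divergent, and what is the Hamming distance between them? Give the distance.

6

Pairwise Hamming distances:
  Iso113 vs Iso233: 1
  Iso113 vs Iso162: 4
  Iso113 vs Iso225: 5
  Iso233 vs Iso162: 3
  Iso233 vs Iso225: 4
  Iso162 vs Iso225: 6
The largest is 6, between Iso162 and Iso225.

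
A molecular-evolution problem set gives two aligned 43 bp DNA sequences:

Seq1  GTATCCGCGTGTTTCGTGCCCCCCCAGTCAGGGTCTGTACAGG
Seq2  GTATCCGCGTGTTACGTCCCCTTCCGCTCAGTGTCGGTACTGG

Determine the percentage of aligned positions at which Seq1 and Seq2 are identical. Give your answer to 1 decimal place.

79.1%

Mismatches occur at site 14 (T→A), site 18 (G→C), site 22 (C→T), site 23 (C→T), site 26 (A→G), site 27 (G→C), site 32 (G→T), site 36 (T→G), site 41 (A→T).
34 of the 43 sites match, so the percent identity is 34/43 × 100 = 79.1%.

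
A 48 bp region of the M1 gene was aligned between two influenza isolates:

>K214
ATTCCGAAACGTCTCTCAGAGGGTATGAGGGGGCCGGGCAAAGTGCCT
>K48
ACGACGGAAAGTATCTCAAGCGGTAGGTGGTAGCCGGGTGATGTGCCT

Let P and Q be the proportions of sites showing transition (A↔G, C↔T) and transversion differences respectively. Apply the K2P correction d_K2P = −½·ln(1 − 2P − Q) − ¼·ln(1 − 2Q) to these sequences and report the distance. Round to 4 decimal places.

Mismatches occur at site 2 (T→C, transition), site 3 (T→G, transversion), site 4 (C→A, transversion), site 7 (A→G, transition), site 10 (C→A, transversion), site 13 (C→A, transversion), site 19 (G→A, transition), site 20 (A→G, transition), site 21 (G→C, transversion), site 26 (T→G, transversion), site 28 (A→T, transversion), site 31 (G→T, transversion), site 32 (G→A, transition), site 39 (C→T, transition), site 40 (A→G, transition), site 42 (A→T, transversion).
Of the 16 differences, 7 transitions and 9 transversions over 48 sites: P = 7/48 = 0.145833, Q = 9/48 = 0.187500.
d = −0.5·ln(0.520834) − 0.25·ln(0.625000) = −0.5·(-0.652324) − 0.25·(-0.470004) = 0.4437.

0.4437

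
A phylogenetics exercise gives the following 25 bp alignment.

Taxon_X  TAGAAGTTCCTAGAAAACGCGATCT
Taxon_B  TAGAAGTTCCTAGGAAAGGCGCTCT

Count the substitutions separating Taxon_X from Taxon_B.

Differing sites — 14:A/G; 18:C/G; 22:A/C.
That gives 3 mismatches out of 25 aligned sites, so the Hamming distance is 3.

3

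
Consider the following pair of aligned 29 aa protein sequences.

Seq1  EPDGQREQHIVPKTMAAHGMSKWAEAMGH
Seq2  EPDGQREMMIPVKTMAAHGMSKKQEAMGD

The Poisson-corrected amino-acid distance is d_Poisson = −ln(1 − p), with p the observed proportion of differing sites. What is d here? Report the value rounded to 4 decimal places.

0.2763

Differing sites — 8:Q/M; 9:H/M; 11:V/P; 12:P/V; 23:W/K; 24:A/Q; 29:H/D.
p = 7/29 = 0.241379.
d = −ln(1 − 0.241379) = −ln(0.758621) = 0.2763.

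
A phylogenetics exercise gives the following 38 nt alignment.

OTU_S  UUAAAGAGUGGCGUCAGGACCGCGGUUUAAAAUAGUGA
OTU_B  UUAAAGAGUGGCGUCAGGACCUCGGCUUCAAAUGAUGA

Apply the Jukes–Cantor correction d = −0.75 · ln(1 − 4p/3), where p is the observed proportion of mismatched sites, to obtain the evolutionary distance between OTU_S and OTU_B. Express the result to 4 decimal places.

Differing sites — 22:G/U; 26:U/C; 29:A/C; 34:A/G; 35:G/A.
p = 5/38 = 0.131579.
d = −0.75 · ln(1 − (4/3)·0.131579) = −0.75 · ln(0.824561) = −0.75 · (-0.192904) = 0.1447.

0.1447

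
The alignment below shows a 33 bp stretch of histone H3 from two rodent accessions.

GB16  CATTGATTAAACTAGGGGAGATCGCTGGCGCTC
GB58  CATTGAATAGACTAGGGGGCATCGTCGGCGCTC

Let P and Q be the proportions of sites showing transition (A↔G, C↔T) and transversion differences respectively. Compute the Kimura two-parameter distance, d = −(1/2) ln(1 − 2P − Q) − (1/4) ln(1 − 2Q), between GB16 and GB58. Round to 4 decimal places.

The sequences differ at positions 7 (T/A, transversion), 10 (A/G, transition), 19 (A/G, transition), 20 (G/C, transversion), 25 (C/T, transition), 26 (T/C, transition).
Of the 6 differences, 4 transitions and 2 transversions over 33 sites: P = 4/33 = 0.121212, Q = 2/33 = 0.060606.
d = −0.5·ln(0.696970) − 0.25·ln(0.878788) = −0.5·(-0.361013) − 0.25·(-0.129212) = 0.2128.

0.2128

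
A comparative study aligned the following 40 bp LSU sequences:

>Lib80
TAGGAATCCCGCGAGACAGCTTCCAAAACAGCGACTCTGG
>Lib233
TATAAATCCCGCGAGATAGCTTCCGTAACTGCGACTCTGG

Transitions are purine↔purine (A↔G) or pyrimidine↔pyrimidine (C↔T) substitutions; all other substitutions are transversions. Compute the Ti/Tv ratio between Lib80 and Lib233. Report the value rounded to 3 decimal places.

Mismatches occur at site 3 (G/T, transversion), site 4 (G/A, transition), site 17 (C/T, transition), site 25 (A/G, transition), site 26 (A/T, transversion), site 30 (A/T, transversion).
Of the 6 differences, 3 transitions and 3 transversions, so Ti/Tv = 3/3 = 1.000.

1.000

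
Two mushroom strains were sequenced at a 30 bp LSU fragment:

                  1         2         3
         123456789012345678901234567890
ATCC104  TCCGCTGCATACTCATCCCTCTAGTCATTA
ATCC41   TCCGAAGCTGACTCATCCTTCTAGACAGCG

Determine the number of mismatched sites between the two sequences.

Differing sites — 5:C/A; 6:T/A; 9:A/T; 10:T/G; 19:C/T; 25:T/A; 28:T/G; 29:T/C; 30:A/G.
That gives 9 mismatches out of 30 aligned sites, so the Hamming distance is 9.

9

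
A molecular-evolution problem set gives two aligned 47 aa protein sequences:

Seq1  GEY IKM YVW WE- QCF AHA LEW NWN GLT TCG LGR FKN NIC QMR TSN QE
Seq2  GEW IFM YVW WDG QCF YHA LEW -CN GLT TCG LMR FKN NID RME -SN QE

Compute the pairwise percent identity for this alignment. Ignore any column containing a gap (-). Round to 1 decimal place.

79.5%

Excluding the 3 gap columns leaves 44 comparable sites.
Mismatches occur at site 3 (Y↔W), site 5 (K↔F), site 11 (E↔D), site 16 (A↔Y), site 23 (W↔C), site 32 (G↔M), site 39 (C↔D), site 40 (Q↔R), site 42 (R↔E).
35 of the 44 comparable sites match, so the percent identity is 35/44 × 100 = 79.5%.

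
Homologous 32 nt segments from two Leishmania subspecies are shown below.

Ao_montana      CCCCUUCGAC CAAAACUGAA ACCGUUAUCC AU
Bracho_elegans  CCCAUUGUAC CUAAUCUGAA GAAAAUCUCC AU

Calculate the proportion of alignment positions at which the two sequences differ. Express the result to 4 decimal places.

Mismatches occur at site 4 (C↔A), site 7 (C↔G), site 8 (G↔U), site 12 (A↔U), site 15 (A↔U), site 21 (A↔G), site 22 (C↔A), site 23 (C↔A), site 24 (G↔A), site 25 (U↔A), site 27 (A↔C).
There are 11 differences over 32 sites, so p = 11/32 = 0.3438.

0.3438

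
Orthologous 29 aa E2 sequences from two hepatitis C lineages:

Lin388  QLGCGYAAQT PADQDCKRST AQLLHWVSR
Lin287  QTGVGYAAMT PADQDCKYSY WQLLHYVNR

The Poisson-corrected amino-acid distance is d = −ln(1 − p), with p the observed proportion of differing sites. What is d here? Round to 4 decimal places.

0.3228

Differing sites — 2:L/T; 4:C/V; 9:Q/M; 18:R/Y; 20:T/Y; 21:A/W; 26:W/Y; 28:S/N.
p = 8/29 = 0.275862.
d = −ln(1 − 0.275862) = −ln(0.724138) = 0.3228.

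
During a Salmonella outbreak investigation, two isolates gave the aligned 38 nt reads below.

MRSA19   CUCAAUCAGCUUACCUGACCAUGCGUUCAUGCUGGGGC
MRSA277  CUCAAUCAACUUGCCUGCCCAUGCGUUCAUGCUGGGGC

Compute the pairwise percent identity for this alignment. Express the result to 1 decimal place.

92.1%

Mismatches occur at site 9 (G/A), site 13 (A/G), site 18 (A/C).
35 of the 38 sites match, so the percent identity is 35/38 × 100 = 92.1%.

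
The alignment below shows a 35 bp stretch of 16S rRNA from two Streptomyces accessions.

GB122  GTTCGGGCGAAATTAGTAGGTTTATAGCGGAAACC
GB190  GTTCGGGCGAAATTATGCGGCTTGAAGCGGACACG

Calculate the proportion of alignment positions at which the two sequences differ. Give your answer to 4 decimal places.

0.2286

The sequences differ at positions 16 (G/T), 17 (T/G), 18 (A/C), 21 (T/C), 24 (A/G), 25 (T/A), 32 (A/C), 35 (C/G).
There are 8 differences over 35 sites, so p = 8/35 = 0.2286.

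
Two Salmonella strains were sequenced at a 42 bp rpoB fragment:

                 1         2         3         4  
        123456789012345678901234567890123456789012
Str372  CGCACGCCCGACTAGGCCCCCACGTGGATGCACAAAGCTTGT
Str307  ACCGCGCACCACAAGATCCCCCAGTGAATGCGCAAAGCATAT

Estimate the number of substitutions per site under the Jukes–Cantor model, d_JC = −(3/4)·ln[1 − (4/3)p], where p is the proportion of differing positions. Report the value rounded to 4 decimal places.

Mismatches occur at site 1 (C→A), site 2 (G→C), site 4 (A→G), site 8 (C→A), site 10 (G→C), site 13 (T→A), site 16 (G→A), site 17 (C→T), site 22 (A→C), site 23 (C→A), site 27 (G→A), site 32 (A→G), site 39 (T→A), site 41 (G→A).
p = 14/42 = 0.333333.
d = −0.75 · ln(1 − (4/3)·0.333333) = −0.75 · ln(0.555556) = −0.75 · (-0.587786) = 0.4408.

0.4408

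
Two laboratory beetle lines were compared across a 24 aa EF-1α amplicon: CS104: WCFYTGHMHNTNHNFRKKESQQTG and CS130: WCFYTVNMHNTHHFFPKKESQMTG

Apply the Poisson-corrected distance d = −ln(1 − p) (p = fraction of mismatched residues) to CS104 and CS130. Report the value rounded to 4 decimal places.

0.2877

Differing sites — 6:G/V; 7:H/N; 12:N/H; 14:N/F; 16:R/P; 22:Q/M.
p = 6/24 = 0.250000.
d = −ln(1 − 0.250000) = −ln(0.750000) = 0.2877.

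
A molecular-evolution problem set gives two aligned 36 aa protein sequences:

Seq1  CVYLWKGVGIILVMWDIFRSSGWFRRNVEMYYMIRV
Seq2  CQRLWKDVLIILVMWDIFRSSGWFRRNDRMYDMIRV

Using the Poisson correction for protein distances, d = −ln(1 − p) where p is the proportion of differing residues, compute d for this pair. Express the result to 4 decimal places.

The sequences differ at positions 2 (V/Q), 3 (Y/R), 7 (G/D), 9 (G/L), 28 (V/D), 29 (E/R), 32 (Y/D).
p = 7/36 = 0.194444.
d = −ln(1 − 0.194444) = −ln(0.805556) = 0.2162.

0.2162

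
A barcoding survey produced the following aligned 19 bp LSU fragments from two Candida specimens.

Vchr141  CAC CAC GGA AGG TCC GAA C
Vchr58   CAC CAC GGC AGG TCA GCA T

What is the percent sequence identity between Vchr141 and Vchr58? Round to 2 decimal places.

The sequences differ at positions 9 (A/C), 15 (C/A), 17 (A/C), 19 (C/T).
15 of the 19 sites match, so the percent identity is 15/19 × 100 = 78.95%.

78.95%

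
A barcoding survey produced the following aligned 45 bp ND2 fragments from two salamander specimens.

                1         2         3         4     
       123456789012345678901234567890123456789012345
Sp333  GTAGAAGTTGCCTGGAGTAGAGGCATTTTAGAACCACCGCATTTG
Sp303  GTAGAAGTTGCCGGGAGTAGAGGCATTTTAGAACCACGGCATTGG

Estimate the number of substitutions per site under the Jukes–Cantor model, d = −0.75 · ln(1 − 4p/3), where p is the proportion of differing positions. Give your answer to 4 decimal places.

0.0698

Differing sites — 13:T/G; 38:C/G; 44:T/G.
p = 3/45 = 0.066667.
d = −0.75 · ln(1 − (4/3)·0.066667) = −0.75 · ln(0.911111) = −0.75 · (-0.093091) = 0.0698.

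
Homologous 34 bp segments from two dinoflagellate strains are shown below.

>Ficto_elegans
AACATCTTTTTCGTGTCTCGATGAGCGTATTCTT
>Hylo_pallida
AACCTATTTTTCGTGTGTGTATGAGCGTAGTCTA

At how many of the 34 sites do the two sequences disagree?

Mismatches occur at site 4 (A→C), site 6 (C→A), site 17 (C→G), site 19 (C→G), site 20 (G→T), site 30 (T→G), site 34 (T→A).
That gives 7 mismatches out of 34 aligned sites, so the Hamming distance is 7.

7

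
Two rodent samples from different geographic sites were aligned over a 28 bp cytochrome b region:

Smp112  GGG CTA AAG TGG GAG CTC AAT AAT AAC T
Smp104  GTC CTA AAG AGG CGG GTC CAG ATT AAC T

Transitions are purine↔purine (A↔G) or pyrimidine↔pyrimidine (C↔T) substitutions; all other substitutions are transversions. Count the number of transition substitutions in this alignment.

1

Mismatches occur at site 2 (G/T, transversion), site 3 (G/C, transversion), site 10 (T/A, transversion), site 13 (G/C, transversion), site 14 (A/G, transition), site 16 (C/G, transversion), site 19 (A/C, transversion), site 21 (T/G, transversion), site 23 (A/T, transversion).
Of the 9 differences, 1 transition and 8 transversions, so the answer is 1.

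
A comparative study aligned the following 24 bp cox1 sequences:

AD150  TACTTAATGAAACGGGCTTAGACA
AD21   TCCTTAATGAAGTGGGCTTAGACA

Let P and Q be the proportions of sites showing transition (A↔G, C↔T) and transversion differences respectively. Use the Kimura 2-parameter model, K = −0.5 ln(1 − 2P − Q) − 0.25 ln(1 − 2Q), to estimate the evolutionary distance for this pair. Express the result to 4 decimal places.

0.1386

Mismatches occur at site 2 (A/C, transversion), site 12 (A/G, transition), site 13 (C/T, transition).
Of the 3 differences, 2 transitions and 1 transversion over 24 sites: P = 2/24 = 0.083333, Q = 1/24 = 0.041667.
d = −0.5·ln(0.791667) − 0.25·ln(0.916666) = −0.5·(-0.233614) − 0.25·(-0.087012) = 0.1386.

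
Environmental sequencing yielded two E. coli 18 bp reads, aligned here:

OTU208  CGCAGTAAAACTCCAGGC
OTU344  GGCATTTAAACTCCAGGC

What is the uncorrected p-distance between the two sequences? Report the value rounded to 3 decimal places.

Differing sites — 1:C/G; 5:G/T; 7:A/T.
There are 3 differences over 18 sites, so p = 3/18 = 0.167.

0.167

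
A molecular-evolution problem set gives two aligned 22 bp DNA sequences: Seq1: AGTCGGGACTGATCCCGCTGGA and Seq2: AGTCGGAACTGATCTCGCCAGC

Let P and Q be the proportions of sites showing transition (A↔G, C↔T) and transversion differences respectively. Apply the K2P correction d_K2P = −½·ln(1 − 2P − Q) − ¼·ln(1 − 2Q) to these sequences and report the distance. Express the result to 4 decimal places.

0.2869

Differing sites — 7:G/A (Ti); 15:C/T (Ti); 19:T/C (Ti); 20:G/A (Ti); 22:A/C (Tv).
Of the 5 differences, 4 transitions and 1 transversion over 22 sites: P = 4/22 = 0.181818, Q = 1/22 = 0.045455.
d = −0.5·ln(0.590909) − 0.25·ln(0.909090) = −0.5·(-0.526093) − 0.25·(-0.095311) = 0.2869.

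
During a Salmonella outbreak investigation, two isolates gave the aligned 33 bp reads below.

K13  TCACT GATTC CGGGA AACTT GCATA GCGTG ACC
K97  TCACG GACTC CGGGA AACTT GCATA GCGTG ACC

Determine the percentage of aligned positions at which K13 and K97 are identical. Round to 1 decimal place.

93.9%

Mismatches occur at site 5 (T/G), site 8 (T/C).
31 of the 33 sites match, so the percent identity is 31/33 × 100 = 93.9%.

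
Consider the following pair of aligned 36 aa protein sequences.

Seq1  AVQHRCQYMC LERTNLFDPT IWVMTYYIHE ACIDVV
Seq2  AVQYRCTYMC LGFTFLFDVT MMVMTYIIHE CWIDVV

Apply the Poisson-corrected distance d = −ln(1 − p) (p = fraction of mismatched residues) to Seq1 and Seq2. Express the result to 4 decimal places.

Differing sites — 4:H/Y; 7:Q/T; 12:E/G; 13:R/F; 15:N/F; 19:P/V; 21:I/M; 22:W/M; 27:Y/I; 31:A/C; 32:C/W.
p = 11/36 = 0.305556.
d = −ln(1 − 0.305556) = −ln(0.694444) = 0.3646.

0.3646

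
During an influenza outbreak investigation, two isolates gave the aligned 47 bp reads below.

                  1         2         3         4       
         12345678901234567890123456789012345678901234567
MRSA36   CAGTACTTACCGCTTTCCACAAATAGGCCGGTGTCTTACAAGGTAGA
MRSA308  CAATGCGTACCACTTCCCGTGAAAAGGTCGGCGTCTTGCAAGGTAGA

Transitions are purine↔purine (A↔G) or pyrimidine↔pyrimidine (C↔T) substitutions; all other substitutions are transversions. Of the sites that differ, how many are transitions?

10

Mismatches occur at site 3 (G/A, transition), site 5 (A/G, transition), site 7 (T/G, transversion), site 12 (G/A, transition), site 16 (T/C, transition), site 19 (A/G, transition), site 20 (C/T, transition), site 21 (A/G, transition), site 24 (T/A, transversion), site 28 (C/T, transition), site 32 (T/C, transition), site 38 (A/G, transition).
Of the 12 differences, 10 transitions and 2 transversions, so the answer is 10.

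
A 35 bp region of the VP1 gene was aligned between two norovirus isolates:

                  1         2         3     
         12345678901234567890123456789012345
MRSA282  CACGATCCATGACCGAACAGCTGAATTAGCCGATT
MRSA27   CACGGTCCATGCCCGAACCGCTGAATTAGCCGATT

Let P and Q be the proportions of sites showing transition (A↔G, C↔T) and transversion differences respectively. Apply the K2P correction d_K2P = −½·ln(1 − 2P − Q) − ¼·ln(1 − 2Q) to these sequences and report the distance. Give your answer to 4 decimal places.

0.0910

Differing sites — 5:A/G (Ti); 12:A/C (Tv); 19:A/C (Tv).
Of the 3 differences, 1 transition and 2 transversions over 35 sites: P = 1/35 = 0.028571, Q = 2/35 = 0.057143.
d = −0.5·ln(0.885715) − 0.25·ln(0.885714) = −0.5·(-0.121360) − 0.25·(-0.121361) = 0.0910.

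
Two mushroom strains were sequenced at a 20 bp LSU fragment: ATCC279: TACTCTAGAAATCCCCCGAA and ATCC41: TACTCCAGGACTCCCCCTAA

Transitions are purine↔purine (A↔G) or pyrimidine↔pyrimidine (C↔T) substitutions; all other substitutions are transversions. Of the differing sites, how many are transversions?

Differing sites — 6:T/C (Ti); 9:A/G (Ti); 11:A/C (Tv); 18:G/T (Tv).
Of the 4 differences, 2 transitions and 2 transversions, so the answer is 2.

2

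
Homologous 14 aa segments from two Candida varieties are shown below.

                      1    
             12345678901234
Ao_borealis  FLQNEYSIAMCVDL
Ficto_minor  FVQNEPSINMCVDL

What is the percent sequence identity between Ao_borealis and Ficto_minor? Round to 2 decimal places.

78.57%

Differing sites — 2:L/V; 6:Y/P; 9:A/N.
11 of the 14 sites match, so the percent identity is 11/14 × 100 = 78.57%.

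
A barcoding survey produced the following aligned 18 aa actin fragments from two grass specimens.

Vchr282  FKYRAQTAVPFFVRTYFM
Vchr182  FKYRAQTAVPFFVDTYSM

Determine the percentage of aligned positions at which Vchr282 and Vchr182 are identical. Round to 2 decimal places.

Mismatches occur at site 14 (R↔D), site 17 (F↔S).
16 of the 18 sites match, so the percent identity is 16/18 × 100 = 88.89%.

88.89%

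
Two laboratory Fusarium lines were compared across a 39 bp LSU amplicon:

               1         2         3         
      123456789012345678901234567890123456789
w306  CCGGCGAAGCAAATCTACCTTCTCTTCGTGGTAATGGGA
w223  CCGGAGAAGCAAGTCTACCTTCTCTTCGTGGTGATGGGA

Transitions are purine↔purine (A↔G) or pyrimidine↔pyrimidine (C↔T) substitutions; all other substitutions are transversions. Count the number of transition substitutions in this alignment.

Differing sites — 5:C/A (Tv); 13:A/G (Ti); 33:A/G (Ti).
Of the 3 differences, 2 transitions and 1 transversion, so the answer is 2.

2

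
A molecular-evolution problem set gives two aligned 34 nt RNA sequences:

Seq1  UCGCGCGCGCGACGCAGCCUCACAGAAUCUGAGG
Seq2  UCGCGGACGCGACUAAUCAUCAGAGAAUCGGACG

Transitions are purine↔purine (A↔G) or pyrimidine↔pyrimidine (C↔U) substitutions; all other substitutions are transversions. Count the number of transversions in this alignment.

8

Differing sites — 6:C/G (Tv); 7:G/A (Ti); 14:G/U (Tv); 15:C/A (Tv); 17:G/U (Tv); 19:C/A (Tv); 23:C/G (Tv); 30:U/G (Tv); 33:G/C (Tv).
Of the 9 differences, 1 transition and 8 transversions, so the answer is 8.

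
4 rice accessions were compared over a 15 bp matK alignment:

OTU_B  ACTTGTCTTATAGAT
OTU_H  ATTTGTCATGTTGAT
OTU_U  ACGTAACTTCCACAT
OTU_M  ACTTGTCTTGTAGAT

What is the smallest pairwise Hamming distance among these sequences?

Pairwise Hamming distances:
  OTU_B vs OTU_H: 4
  OTU_B vs OTU_U: 6
  OTU_B vs OTU_M: 1
  OTU_H vs OTU_U: 9
  OTU_H vs OTU_M: 3
  OTU_U vs OTU_M: 6
The smallest is 1, between OTU_B and OTU_M.

1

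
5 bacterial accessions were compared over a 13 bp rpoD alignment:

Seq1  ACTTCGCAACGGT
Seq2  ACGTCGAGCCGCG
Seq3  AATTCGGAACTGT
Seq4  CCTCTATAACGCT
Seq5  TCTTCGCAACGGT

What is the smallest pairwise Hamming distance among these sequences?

Pairwise Hamming distances:
  Seq1 vs Seq2: 6
  Seq1 vs Seq3: 3
  Seq1 vs Seq4: 6
  Seq1 vs Seq5: 1
  Seq2 vs Seq3: 8
  Seq2 vs Seq4: 9
  Seq2 vs Seq5: 7
  Seq3 vs Seq4: 8
  Seq3 vs Seq5: 4
  Seq4 vs Seq5: 6
The smallest is 1, between Seq1 and Seq5.

1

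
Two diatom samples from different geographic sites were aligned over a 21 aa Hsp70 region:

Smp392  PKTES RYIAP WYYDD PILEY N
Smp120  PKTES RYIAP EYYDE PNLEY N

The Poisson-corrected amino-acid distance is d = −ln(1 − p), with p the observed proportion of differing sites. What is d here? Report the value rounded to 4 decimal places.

Differing sites — 11:W/E; 15:D/E; 17:I/N.
p = 3/21 = 0.142857.
d = −ln(1 − 0.142857) = −ln(0.857143) = 0.1542.

0.1542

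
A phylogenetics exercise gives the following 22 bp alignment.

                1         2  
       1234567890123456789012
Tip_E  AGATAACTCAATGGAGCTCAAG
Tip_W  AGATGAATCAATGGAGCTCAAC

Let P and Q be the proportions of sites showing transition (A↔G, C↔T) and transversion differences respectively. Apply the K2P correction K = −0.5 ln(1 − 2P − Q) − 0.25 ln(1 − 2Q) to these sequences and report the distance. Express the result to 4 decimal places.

Differing sites — 5:A/G (Ti); 7:C/A (Tv); 22:G/C (Tv).
Of the 3 differences, 1 transition and 2 transversions over 22 sites: P = 1/22 = 0.045455, Q = 2/22 = 0.090909.
d = −0.5·ln(0.818181) − 0.25·ln(0.818182) = −0.5·(-0.200672) − 0.25·(-0.200670) = 0.1505.

0.1505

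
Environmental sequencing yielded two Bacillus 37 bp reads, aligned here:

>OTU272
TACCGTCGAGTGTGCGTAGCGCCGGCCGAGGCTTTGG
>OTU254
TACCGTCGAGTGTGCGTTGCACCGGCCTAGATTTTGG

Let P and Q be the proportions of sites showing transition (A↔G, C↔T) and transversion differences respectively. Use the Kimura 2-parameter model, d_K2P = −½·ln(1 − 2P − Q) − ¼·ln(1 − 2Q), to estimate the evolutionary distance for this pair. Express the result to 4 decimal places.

Mismatches occur at site 18 (A/T, transversion), site 21 (G/A, transition), site 28 (G/T, transversion), site 31 (G/A, transition), site 32 (C/T, transition).
Of the 5 differences, 3 transitions and 2 transversions over 37 sites: P = 3/37 = 0.081081, Q = 2/37 = 0.054054.
d = −0.5·ln(0.783784) − 0.25·ln(0.891892) = −0.5·(-0.243622) − 0.25·(-0.114410) = 0.1504.

0.1504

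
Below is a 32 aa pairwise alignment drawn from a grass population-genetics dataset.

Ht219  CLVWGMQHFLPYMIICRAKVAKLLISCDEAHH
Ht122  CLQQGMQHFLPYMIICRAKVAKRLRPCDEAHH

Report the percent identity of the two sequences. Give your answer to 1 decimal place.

Differing sites — 3:V/Q; 4:W/Q; 23:L/R; 25:I/R; 26:S/P.
27 of the 32 sites match, so the percent identity is 27/32 × 100 = 84.4%.

84.4%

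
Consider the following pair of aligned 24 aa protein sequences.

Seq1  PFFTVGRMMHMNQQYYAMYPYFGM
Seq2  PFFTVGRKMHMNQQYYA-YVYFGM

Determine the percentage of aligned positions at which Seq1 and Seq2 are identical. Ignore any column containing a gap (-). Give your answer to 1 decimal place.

91.3%

Excluding the 1 gap column leaves 23 comparable sites.
The sequences differ at positions 8 (M/K), 20 (P/V).
21 of the 23 comparable sites match, so the percent identity is 21/23 × 100 = 91.3%.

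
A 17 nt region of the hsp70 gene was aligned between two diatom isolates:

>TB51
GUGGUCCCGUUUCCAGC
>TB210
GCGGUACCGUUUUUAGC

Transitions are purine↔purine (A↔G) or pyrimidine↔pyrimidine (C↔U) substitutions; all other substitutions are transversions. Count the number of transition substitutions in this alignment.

3

The sequences differ at positions 2 (U/C, transition), 6 (C/A, transversion), 13 (C/U, transition), 14 (C/U, transition).
Of the 4 differences, 3 transitions and 1 transversion, so the answer is 3.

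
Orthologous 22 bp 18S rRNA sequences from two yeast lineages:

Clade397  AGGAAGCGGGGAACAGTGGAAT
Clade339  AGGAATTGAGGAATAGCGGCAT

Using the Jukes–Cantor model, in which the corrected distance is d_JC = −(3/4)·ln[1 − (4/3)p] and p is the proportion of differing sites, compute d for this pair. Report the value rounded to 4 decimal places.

The sequences differ at positions 6 (G/T), 7 (C/T), 9 (G/A), 14 (C/T), 17 (T/C), 20 (A/C).
p = 6/22 = 0.272727.
d = −0.75 · ln(1 − (4/3)·0.272727) = −0.75 · ln(0.636364) = −0.75 · (-0.451985) = 0.3390.

0.3390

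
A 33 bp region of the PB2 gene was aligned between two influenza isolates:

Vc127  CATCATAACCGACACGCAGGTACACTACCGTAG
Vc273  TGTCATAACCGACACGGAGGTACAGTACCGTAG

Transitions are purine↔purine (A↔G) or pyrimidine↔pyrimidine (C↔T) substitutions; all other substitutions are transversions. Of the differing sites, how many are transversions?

2

The sequences differ at positions 1 (C/T, transition), 2 (A/G, transition), 17 (C/G, transversion), 25 (C/G, transversion).
Of the 4 differences, 2 transitions and 2 transversions, so the answer is 2.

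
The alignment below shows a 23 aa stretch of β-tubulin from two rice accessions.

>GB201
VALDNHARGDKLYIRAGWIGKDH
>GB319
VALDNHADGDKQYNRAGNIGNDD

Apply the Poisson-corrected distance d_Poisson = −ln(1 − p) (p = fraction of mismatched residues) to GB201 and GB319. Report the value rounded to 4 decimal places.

0.3023

Differing sites — 8:R/D; 12:L/Q; 14:I/N; 18:W/N; 21:K/N; 23:H/D.
p = 6/23 = 0.260870.
d = −ln(1 − 0.260870) = −ln(0.739130) = 0.3023.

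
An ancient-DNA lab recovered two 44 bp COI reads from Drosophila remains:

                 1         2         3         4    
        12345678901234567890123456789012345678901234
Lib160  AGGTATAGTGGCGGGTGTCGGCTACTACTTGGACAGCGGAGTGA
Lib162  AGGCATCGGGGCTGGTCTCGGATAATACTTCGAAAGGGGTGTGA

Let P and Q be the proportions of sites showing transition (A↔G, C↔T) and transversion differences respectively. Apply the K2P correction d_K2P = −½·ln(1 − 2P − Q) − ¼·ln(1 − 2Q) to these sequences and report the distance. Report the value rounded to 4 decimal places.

Mismatches occur at site 4 (T/C, transition), site 7 (A/C, transversion), site 9 (T/G, transversion), site 13 (G/T, transversion), site 17 (G/C, transversion), site 22 (C/A, transversion), site 25 (C/A, transversion), site 31 (G/C, transversion), site 34 (C/A, transversion), site 37 (C/G, transversion), site 40 (A/T, transversion).
Of the 11 differences, 1 transition and 10 transversions over 44 sites: P = 1/44 = 0.022727, Q = 10/44 = 0.227273.
d = −0.5·ln(0.727273) − 0.25·ln(0.545454) = −0.5·(-0.318453) − 0.25·(-0.606137) = 0.3108.

0.3108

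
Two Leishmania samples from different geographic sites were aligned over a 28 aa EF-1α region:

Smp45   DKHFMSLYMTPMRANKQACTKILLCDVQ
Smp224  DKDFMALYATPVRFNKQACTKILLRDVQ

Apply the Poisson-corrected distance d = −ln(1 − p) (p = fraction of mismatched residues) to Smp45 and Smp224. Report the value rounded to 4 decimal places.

0.2412

Differing sites — 3:H/D; 6:S/A; 9:M/A; 12:M/V; 14:A/F; 25:C/R.
p = 6/28 = 0.214286.
d = −ln(1 − 0.214286) = −ln(0.785714) = 0.2412.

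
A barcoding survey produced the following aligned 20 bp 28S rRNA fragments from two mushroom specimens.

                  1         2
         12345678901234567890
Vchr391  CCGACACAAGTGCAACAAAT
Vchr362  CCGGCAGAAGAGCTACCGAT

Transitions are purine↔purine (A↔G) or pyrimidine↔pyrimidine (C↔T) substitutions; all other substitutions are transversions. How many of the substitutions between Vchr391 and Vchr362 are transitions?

The sequences differ at positions 4 (A/G, transition), 7 (C/G, transversion), 11 (T/A, transversion), 14 (A/T, transversion), 17 (A/C, transversion), 18 (A/G, transition).
Of the 6 differences, 2 transitions and 4 transversions, so the answer is 2.

2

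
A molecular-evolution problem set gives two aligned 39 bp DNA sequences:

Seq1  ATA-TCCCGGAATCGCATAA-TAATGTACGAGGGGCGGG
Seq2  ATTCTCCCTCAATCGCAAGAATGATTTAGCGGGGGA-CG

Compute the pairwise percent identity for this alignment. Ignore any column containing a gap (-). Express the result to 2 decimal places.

66.67%

Excluding the 3 gap columns leaves 36 comparable sites.
Mismatches occur at site 3 (A↔T), site 9 (G↔T), site 10 (G↔C), site 18 (T↔A), site 19 (A↔G), site 23 (A↔G), site 26 (G↔T), site 29 (C↔G), site 30 (G↔C), site 31 (A↔G), site 36 (C↔A), site 38 (G↔C).
24 of the 36 comparable sites match, so the percent identity is 24/36 × 100 = 66.67%.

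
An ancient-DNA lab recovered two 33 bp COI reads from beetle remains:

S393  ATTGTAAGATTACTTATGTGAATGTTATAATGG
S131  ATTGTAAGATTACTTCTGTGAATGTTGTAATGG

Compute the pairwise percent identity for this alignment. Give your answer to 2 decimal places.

Differing sites — 16:A/C; 27:A/G.
31 of the 33 sites match, so the percent identity is 31/33 × 100 = 93.94%.

93.94%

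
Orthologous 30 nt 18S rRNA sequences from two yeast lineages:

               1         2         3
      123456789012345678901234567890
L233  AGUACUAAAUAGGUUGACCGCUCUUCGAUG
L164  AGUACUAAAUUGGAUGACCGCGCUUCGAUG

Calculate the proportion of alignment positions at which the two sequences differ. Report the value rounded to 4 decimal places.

Differing sites — 11:A/U; 14:U/A; 22:U/G.
There are 3 differences over 30 sites, so p = 3/30 = 0.1000.

0.1000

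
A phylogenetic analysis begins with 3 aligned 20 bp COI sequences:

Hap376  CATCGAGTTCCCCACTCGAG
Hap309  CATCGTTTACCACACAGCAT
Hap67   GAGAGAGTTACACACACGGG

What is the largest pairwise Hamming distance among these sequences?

11

Pairwise Hamming distances:
  Hap376 vs Hap309: 8
  Hap376 vs Hap67: 7
  Hap309 vs Hap67: 11
The largest is 11, between Hap309 and Hap67.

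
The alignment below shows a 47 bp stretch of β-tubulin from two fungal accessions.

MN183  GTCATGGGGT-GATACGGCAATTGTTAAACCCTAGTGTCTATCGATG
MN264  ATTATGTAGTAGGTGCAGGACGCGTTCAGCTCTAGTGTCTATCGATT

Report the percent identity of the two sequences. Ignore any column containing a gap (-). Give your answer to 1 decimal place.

67.4%

Excluding the 1 gap column leaves 46 comparable sites.
Differing sites — 1:G/A; 3:C/T; 7:G/T; 8:G/A; 13:A/G; 15:A/G; 17:G/A; 19:C/G; 21:A/C; 22:T/G; 23:T/C; 27:A/C; 29:A/G; 31:C/T; 47:G/T.
31 of the 46 comparable sites match, so the percent identity is 31/46 × 100 = 67.4%.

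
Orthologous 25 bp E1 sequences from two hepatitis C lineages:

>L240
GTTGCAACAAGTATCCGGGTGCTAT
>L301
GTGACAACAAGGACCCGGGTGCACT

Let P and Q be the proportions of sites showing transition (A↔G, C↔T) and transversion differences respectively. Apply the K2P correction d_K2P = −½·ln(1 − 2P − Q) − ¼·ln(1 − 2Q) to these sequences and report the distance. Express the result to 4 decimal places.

The sequences differ at positions 3 (T/G, transversion), 4 (G/A, transition), 12 (T/G, transversion), 14 (T/C, transition), 23 (T/A, transversion), 24 (A/C, transversion).
Of the 6 differences, 2 transitions and 4 transversions over 25 sites: P = 2/25 = 0.080000, Q = 4/25 = 0.160000.
d = −0.5·ln(0.680000) − 0.25·ln(0.680000) = −0.5·(-0.385662) − 0.25·(-0.385662) = 0.2892.

0.2892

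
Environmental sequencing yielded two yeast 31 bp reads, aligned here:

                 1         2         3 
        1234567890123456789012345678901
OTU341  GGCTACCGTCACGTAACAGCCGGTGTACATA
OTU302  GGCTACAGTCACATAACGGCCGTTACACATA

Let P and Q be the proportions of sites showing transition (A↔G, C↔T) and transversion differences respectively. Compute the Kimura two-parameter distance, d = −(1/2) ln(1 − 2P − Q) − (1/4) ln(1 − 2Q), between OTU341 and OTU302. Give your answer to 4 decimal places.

The sequences differ at positions 7 (C/A, transversion), 13 (G/A, transition), 18 (A/G, transition), 23 (G/T, transversion), 25 (G/A, transition), 26 (T/C, transition).
Of the 6 differences, 4 transitions and 2 transversions over 31 sites: P = 4/31 = 0.129032, Q = 2/31 = 0.064516.
d = −0.5·ln(0.677420) − 0.25·ln(0.870968) = −0.5·(-0.389464) − 0.25·(-0.138150) = 0.2293.

0.2293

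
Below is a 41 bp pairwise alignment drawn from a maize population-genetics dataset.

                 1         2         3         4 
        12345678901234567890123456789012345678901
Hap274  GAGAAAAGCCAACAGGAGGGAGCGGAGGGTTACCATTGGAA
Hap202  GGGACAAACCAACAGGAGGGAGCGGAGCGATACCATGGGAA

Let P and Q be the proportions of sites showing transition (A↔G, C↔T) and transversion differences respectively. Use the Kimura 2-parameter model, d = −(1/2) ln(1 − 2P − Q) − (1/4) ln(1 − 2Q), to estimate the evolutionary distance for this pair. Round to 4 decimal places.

0.1628

Mismatches occur at site 2 (A→G, transition), site 5 (A→C, transversion), site 8 (G→A, transition), site 28 (G→C, transversion), site 30 (T→A, transversion), site 37 (T→G, transversion).
Of the 6 differences, 2 transitions and 4 transversions over 41 sites: P = 2/41 = 0.048780, Q = 4/41 = 0.097561.
d = −0.5·ln(0.804879) − 0.25·ln(0.804878) = −0.5·(-0.217063) − 0.25·(-0.217065) = 0.1628.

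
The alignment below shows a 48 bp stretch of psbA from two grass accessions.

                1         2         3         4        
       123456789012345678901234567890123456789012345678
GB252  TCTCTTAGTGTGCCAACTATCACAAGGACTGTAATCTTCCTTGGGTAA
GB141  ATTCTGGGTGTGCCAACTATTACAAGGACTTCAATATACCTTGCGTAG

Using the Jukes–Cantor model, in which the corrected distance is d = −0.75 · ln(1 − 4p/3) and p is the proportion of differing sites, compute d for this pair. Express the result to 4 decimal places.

Differing sites — 1:T/A; 2:C/T; 6:T/G; 7:A/G; 21:C/T; 31:G/T; 32:T/C; 36:C/A; 38:T/A; 44:G/C; 48:A/G.
p = 11/48 = 0.229167.
d = −0.75 · ln(1 − (4/3)·0.229167) = −0.75 · ln(0.694444) = −0.75 · (-0.364644) = 0.2735.

0.2735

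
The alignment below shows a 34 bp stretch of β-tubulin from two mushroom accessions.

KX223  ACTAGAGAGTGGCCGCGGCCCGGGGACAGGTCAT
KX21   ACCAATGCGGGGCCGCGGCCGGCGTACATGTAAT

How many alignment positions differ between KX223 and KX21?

10

Differing sites — 3:T/C; 5:G/A; 6:A/T; 8:A/C; 10:T/G; 21:C/G; 23:G/C; 25:G/T; 29:G/T; 32:C/A.
That gives 10 mismatches out of 34 aligned sites, so the Hamming distance is 10.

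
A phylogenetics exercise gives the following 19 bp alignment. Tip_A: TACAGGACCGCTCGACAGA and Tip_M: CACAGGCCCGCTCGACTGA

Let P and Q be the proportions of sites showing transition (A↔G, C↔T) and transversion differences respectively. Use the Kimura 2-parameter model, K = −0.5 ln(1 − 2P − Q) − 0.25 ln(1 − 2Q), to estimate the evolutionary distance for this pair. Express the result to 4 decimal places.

0.1773

Mismatches occur at site 1 (T→C, transition), site 7 (A→C, transversion), site 17 (A→T, transversion).
Of the 3 differences, 1 transition and 2 transversions over 19 sites: P = 1/19 = 0.052632, Q = 2/19 = 0.105263.
d = −0.5·ln(0.789473) − 0.25·ln(0.789474) = −0.5·(-0.236390) − 0.25·(-0.236388) = 0.1773.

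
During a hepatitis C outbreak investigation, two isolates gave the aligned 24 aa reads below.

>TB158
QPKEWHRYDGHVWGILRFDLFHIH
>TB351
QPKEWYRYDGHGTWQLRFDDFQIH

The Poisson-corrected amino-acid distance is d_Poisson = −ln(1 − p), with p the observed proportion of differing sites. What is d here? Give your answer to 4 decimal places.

The sequences differ at positions 6 (H/Y), 12 (V/G), 13 (W/T), 14 (G/W), 15 (I/Q), 20 (L/D), 22 (H/Q).
p = 7/24 = 0.291667.
d = −ln(1 − 0.291667) = −ln(0.708333) = 0.3448.

0.3448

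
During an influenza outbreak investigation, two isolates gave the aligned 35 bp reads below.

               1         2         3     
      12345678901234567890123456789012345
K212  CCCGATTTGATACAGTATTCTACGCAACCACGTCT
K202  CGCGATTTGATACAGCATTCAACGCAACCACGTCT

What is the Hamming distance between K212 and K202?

3

The sequences differ at positions 2 (C/G), 16 (T/C), 21 (T/A).
That gives 3 mismatches out of 35 aligned sites, so the Hamming distance is 3.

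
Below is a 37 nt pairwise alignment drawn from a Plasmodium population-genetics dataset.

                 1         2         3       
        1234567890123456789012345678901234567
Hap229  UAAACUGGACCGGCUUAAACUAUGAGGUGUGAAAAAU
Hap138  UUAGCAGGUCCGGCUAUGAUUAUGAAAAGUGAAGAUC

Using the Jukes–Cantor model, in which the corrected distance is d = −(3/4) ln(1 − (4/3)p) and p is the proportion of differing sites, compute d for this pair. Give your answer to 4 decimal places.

Mismatches occur at site 2 (A→U), site 4 (A→G), site 6 (U→A), site 9 (A→U), site 16 (U→A), site 17 (A→U), site 18 (A→G), site 20 (C→U), site 26 (G→A), site 27 (G→A), site 28 (U→A), site 34 (A→G), site 36 (A→U), site 37 (U→C).
p = 14/37 = 0.378378.
d = −0.75 · ln(1 − (4/3)·0.378378) = −0.75 · ln(0.495496) = −0.75 · (-0.702196) = 0.5266.

0.5266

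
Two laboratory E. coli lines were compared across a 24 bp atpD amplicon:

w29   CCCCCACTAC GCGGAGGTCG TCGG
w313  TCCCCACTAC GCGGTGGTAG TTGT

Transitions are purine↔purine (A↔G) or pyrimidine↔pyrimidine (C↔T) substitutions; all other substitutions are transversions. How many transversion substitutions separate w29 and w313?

Mismatches occur at site 1 (C/T, transition), site 15 (A/T, transversion), site 19 (C/A, transversion), site 22 (C/T, transition), site 24 (G/T, transversion).
Of the 5 differences, 2 transitions and 3 transversions, so the answer is 3.

3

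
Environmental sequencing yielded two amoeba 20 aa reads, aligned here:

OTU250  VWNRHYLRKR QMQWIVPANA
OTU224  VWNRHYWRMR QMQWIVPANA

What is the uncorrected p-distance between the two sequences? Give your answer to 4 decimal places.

0.1000

Mismatches occur at site 7 (L/W), site 9 (K/M).
There are 2 differences over 20 sites, so p = 2/20 = 0.1000.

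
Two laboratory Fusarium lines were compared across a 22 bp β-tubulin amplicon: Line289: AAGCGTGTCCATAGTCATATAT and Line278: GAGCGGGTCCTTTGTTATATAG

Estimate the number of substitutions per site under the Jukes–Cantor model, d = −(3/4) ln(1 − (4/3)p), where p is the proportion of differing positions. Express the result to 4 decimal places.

0.3390

Differing sites — 1:A/G; 6:T/G; 11:A/T; 13:A/T; 16:C/T; 22:T/G.
p = 6/22 = 0.272727.
d = −0.75 · ln(1 − (4/3)·0.272727) = −0.75 · ln(0.636364) = −0.75 · (-0.451985) = 0.3390.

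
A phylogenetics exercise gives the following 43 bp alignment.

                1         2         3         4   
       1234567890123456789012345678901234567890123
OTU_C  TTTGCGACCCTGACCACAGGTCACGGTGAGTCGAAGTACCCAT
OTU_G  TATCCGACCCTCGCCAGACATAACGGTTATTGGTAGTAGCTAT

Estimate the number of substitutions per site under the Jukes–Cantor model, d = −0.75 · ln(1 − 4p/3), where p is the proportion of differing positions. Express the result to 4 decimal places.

Differing sites — 2:T/A; 4:G/C; 12:G/C; 13:A/G; 17:C/G; 19:G/C; 20:G/A; 22:C/A; 28:G/T; 30:G/T; 32:C/G; 34:A/T; 39:C/G; 41:C/T.
p = 14/43 = 0.325581.
d = −0.75 · ln(1 − (4/3)·0.325581) = −0.75 · ln(0.565892) = −0.75 · (-0.569352) = 0.4270.

0.4270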